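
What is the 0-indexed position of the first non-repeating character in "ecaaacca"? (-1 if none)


Input: ecaaacca
Character frequencies:
  'a': 4
  'c': 3
  'e': 1
Scanning left to right for freq == 1:
  Position 0 ('e'): unique! => answer = 0

0


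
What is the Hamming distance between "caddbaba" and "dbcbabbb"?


Comparing "caddbaba" and "dbcbabbb" position by position:
  Position 0: 'c' vs 'd' => differ
  Position 1: 'a' vs 'b' => differ
  Position 2: 'd' vs 'c' => differ
  Position 3: 'd' vs 'b' => differ
  Position 4: 'b' vs 'a' => differ
  Position 5: 'a' vs 'b' => differ
  Position 6: 'b' vs 'b' => same
  Position 7: 'a' vs 'b' => differ
Total differences (Hamming distance): 7

7


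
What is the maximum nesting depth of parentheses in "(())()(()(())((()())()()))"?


Input: "(())()(()(())((()())()()))"
Tracking depth:
  Position 0 '(': depth becomes 1
  Position 1 '(': depth becomes 2
  Position 2 ')': depth becomes 1
  Position 3 ')': depth becomes 0
  Position 4 '(': depth becomes 1
  Position 5 ')': depth becomes 0
  Position 6 '(': depth becomes 1
  Position 7 '(': depth becomes 2
  Position 8 ')': depth becomes 1
  Position 9 '(': depth becomes 2
  Position 10 '(': depth becomes 3
  Position 11 ')': depth becomes 2
  Position 12 ')': depth becomes 1
  Position 13 '(': depth becomes 2
  Position 14 '(': depth becomes 3
  Position 15 '(': depth becomes 4
  Position 16 ')': depth becomes 3
  Position 17 '(': depth becomes 4
  Position 18 ')': depth becomes 3
  Position 19 ')': depth becomes 2
  Position 20 '(': depth becomes 3
  Position 21 ')': depth becomes 2
  Position 22 '(': depth becomes 3
  Position 23 ')': depth becomes 2
  Position 24 ')': depth becomes 1
  Position 25 ')': depth becomes 0
Maximum depth reached: 4

4


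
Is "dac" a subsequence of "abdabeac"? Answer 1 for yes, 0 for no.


Check if "dac" is a subsequence of "abdabeac"
Greedy scan:
  Position 0 ('a'): no match needed
  Position 1 ('b'): no match needed
  Position 2 ('d'): matches sub[0] = 'd'
  Position 3 ('a'): matches sub[1] = 'a'
  Position 4 ('b'): no match needed
  Position 5 ('e'): no match needed
  Position 6 ('a'): no match needed
  Position 7 ('c'): matches sub[2] = 'c'
All 3 characters matched => is a subsequence

1


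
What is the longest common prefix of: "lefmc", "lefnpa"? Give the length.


Words: lefmc, lefnpa
  Position 0: all 'l' => match
  Position 1: all 'e' => match
  Position 2: all 'f' => match
  Position 3: ('m', 'n') => mismatch, stop
LCP = "lef" (length 3)

3


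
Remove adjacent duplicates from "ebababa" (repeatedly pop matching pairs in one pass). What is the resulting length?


Input: ebababa
Stack-based adjacent duplicate removal:
  Read 'e': push. Stack: e
  Read 'b': push. Stack: eb
  Read 'a': push. Stack: eba
  Read 'b': push. Stack: ebab
  Read 'a': push. Stack: ebaba
  Read 'b': push. Stack: ebabab
  Read 'a': push. Stack: ebababa
Final stack: "ebababa" (length 7)

7


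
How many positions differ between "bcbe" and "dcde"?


Comparing "bcbe" and "dcde" position by position:
  Position 0: 'b' vs 'd' => DIFFER
  Position 1: 'c' vs 'c' => same
  Position 2: 'b' vs 'd' => DIFFER
  Position 3: 'e' vs 'e' => same
Positions that differ: 2

2


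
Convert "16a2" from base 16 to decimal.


Input: "16a2" in base 16
Positional expansion:
  Digit '1' (value 1) x 16^3 = 4096
  Digit '6' (value 6) x 16^2 = 1536
  Digit 'a' (value 10) x 16^1 = 160
  Digit '2' (value 2) x 16^0 = 2
Sum = 5794

5794


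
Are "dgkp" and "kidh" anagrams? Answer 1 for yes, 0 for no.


Strings: "dgkp", "kidh"
Sorted first:  dgkp
Sorted second: dhik
Differ at position 1: 'g' vs 'h' => not anagrams

0


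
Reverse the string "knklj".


Input: knklj
Reading characters right to left:
  Position 4: 'j'
  Position 3: 'l'
  Position 2: 'k'
  Position 1: 'n'
  Position 0: 'k'
Reversed: jlknk

jlknk


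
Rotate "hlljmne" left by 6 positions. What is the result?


Input: "hlljmne", rotate left by 6
First 6 characters: "hlljmn"
Remaining characters: "e"
Concatenate remaining + first: "e" + "hlljmn" = "ehlljmn"

ehlljmn


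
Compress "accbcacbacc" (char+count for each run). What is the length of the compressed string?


Input: accbcacbacc
Runs:
  'a' x 1 => "a1"
  'c' x 2 => "c2"
  'b' x 1 => "b1"
  'c' x 1 => "c1"
  'a' x 1 => "a1"
  'c' x 1 => "c1"
  'b' x 1 => "b1"
  'a' x 1 => "a1"
  'c' x 2 => "c2"
Compressed: "a1c2b1c1a1c1b1a1c2"
Compressed length: 18

18


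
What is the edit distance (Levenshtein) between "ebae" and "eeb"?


Computing edit distance: "ebae" -> "eeb"
DP table:
           e    e    b
      0    1    2    3
  e   1    0    1    2
  b   2    1    1    1
  a   3    2    2    2
  e   4    3    2    3
Edit distance = dp[4][3] = 3

3


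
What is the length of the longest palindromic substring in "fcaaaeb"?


Input: "fcaaaeb"
Checking substrings for palindromes:
  [2:5] "aaa" (len 3) => palindrome
  [2:4] "aa" (len 2) => palindrome
  [3:5] "aa" (len 2) => palindrome
Longest palindromic substring: "aaa" with length 3

3


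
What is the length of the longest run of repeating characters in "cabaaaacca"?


Input: "cabaaaacca"
Scanning for longest run:
  Position 1 ('a'): new char, reset run to 1
  Position 2 ('b'): new char, reset run to 1
  Position 3 ('a'): new char, reset run to 1
  Position 4 ('a'): continues run of 'a', length=2
  Position 5 ('a'): continues run of 'a', length=3
  Position 6 ('a'): continues run of 'a', length=4
  Position 7 ('c'): new char, reset run to 1
  Position 8 ('c'): continues run of 'c', length=2
  Position 9 ('a'): new char, reset run to 1
Longest run: 'a' with length 4

4


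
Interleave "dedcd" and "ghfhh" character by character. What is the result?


Interleaving "dedcd" and "ghfhh":
  Position 0: 'd' from first, 'g' from second => "dg"
  Position 1: 'e' from first, 'h' from second => "eh"
  Position 2: 'd' from first, 'f' from second => "df"
  Position 3: 'c' from first, 'h' from second => "ch"
  Position 4: 'd' from first, 'h' from second => "dh"
Result: dgehdfchdh

dgehdfchdh


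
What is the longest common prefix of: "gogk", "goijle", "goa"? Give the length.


Words: gogk, goijle, goa
  Position 0: all 'g' => match
  Position 1: all 'o' => match
  Position 2: ('g', 'i', 'a') => mismatch, stop
LCP = "go" (length 2)

2


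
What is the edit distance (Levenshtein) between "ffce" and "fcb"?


Computing edit distance: "ffce" -> "fcb"
DP table:
           f    c    b
      0    1    2    3
  f   1    0    1    2
  f   2    1    1    2
  c   3    2    1    2
  e   4    3    2    2
Edit distance = dp[4][3] = 2

2


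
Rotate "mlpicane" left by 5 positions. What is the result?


Input: "mlpicane", rotate left by 5
First 5 characters: "mlpic"
Remaining characters: "ane"
Concatenate remaining + first: "ane" + "mlpic" = "anemlpic"

anemlpic


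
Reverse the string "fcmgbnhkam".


Input: fcmgbnhkam
Reading characters right to left:
  Position 9: 'm'
  Position 8: 'a'
  Position 7: 'k'
  Position 6: 'h'
  Position 5: 'n'
  Position 4: 'b'
  Position 3: 'g'
  Position 2: 'm'
  Position 1: 'c'
  Position 0: 'f'
Reversed: makhnbgmcf

makhnbgmcf


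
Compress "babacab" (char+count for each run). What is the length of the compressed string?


Input: babacab
Runs:
  'b' x 1 => "b1"
  'a' x 1 => "a1"
  'b' x 1 => "b1"
  'a' x 1 => "a1"
  'c' x 1 => "c1"
  'a' x 1 => "a1"
  'b' x 1 => "b1"
Compressed: "b1a1b1a1c1a1b1"
Compressed length: 14

14


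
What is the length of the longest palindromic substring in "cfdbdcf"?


Input: "cfdbdcf"
Checking substrings for palindromes:
  [2:5] "dbd" (len 3) => palindrome
Longest palindromic substring: "dbd" with length 3

3


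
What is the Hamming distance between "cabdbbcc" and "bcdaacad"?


Comparing "cabdbbcc" and "bcdaacad" position by position:
  Position 0: 'c' vs 'b' => differ
  Position 1: 'a' vs 'c' => differ
  Position 2: 'b' vs 'd' => differ
  Position 3: 'd' vs 'a' => differ
  Position 4: 'b' vs 'a' => differ
  Position 5: 'b' vs 'c' => differ
  Position 6: 'c' vs 'a' => differ
  Position 7: 'c' vs 'd' => differ
Total differences (Hamming distance): 8

8


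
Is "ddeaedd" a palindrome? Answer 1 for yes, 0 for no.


Input: ddeaedd
Reversed: ddeaedd
  Compare pos 0 ('d') with pos 6 ('d'): match
  Compare pos 1 ('d') with pos 5 ('d'): match
  Compare pos 2 ('e') with pos 4 ('e'): match
Result: palindrome

1


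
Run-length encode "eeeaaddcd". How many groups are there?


Input: eeeaaddcd
Scanning for consecutive runs:
  Group 1: 'e' x 3 (positions 0-2)
  Group 2: 'a' x 2 (positions 3-4)
  Group 3: 'd' x 2 (positions 5-6)
  Group 4: 'c' x 1 (positions 7-7)
  Group 5: 'd' x 1 (positions 8-8)
Total groups: 5

5


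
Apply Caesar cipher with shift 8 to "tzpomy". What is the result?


Caesar cipher: shift "tzpomy" by 8
  't' (pos 19) + 8 = pos 1 = 'b'
  'z' (pos 25) + 8 = pos 7 = 'h'
  'p' (pos 15) + 8 = pos 23 = 'x'
  'o' (pos 14) + 8 = pos 22 = 'w'
  'm' (pos 12) + 8 = pos 20 = 'u'
  'y' (pos 24) + 8 = pos 6 = 'g'
Result: bhxwug

bhxwug


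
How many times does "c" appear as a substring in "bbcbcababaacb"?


Searching for "c" in "bbcbcababaacb"
Scanning each position:
  Position 0: "b" => no
  Position 1: "b" => no
  Position 2: "c" => MATCH
  Position 3: "b" => no
  Position 4: "c" => MATCH
  Position 5: "a" => no
  Position 6: "b" => no
  Position 7: "a" => no
  Position 8: "b" => no
  Position 9: "a" => no
  Position 10: "a" => no
  Position 11: "c" => MATCH
  Position 12: "b" => no
Total occurrences: 3

3


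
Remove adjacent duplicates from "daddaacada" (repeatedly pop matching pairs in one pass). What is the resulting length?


Input: daddaacada
Stack-based adjacent duplicate removal:
  Read 'd': push. Stack: d
  Read 'a': push. Stack: da
  Read 'd': push. Stack: dad
  Read 'd': matches stack top 'd' => pop. Stack: da
  Read 'a': matches stack top 'a' => pop. Stack: d
  Read 'a': push. Stack: da
  Read 'c': push. Stack: dac
  Read 'a': push. Stack: daca
  Read 'd': push. Stack: dacad
  Read 'a': push. Stack: dacada
Final stack: "dacada" (length 6)

6


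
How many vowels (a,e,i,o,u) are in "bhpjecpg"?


Input: bhpjecpg
Checking each character:
  'b' at position 0: consonant
  'h' at position 1: consonant
  'p' at position 2: consonant
  'j' at position 3: consonant
  'e' at position 4: vowel (running total: 1)
  'c' at position 5: consonant
  'p' at position 6: consonant
  'g' at position 7: consonant
Total vowels: 1

1


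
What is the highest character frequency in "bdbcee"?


Input: bdbcee
Character counts:
  'b': 2
  'c': 1
  'd': 1
  'e': 2
Maximum frequency: 2

2


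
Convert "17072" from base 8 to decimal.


Input: "17072" in base 8
Positional expansion:
  Digit '1' (value 1) x 8^4 = 4096
  Digit '7' (value 7) x 8^3 = 3584
  Digit '0' (value 0) x 8^2 = 0
  Digit '7' (value 7) x 8^1 = 56
  Digit '2' (value 2) x 8^0 = 2
Sum = 7738

7738


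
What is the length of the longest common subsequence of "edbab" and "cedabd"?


LCS of "edbab" and "cedabd"
DP table:
           c    e    d    a    b    d
      0    0    0    0    0    0    0
  e   0    0    1    1    1    1    1
  d   0    0    1    2    2    2    2
  b   0    0    1    2    2    3    3
  a   0    0    1    2    3    3    3
  b   0    0    1    2    3    4    4
LCS length = dp[5][6] = 4

4


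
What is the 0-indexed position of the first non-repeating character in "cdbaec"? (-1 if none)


Input: cdbaec
Character frequencies:
  'a': 1
  'b': 1
  'c': 2
  'd': 1
  'e': 1
Scanning left to right for freq == 1:
  Position 0 ('c'): freq=2, skip
  Position 1 ('d'): unique! => answer = 1

1


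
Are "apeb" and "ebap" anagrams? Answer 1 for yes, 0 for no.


Strings: "apeb", "ebap"
Sorted first:  abep
Sorted second: abep
Sorted forms match => anagrams

1


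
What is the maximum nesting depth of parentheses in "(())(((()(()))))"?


Input: "(())(((()(()))))"
Tracking depth:
  Position 0 '(': depth becomes 1
  Position 1 '(': depth becomes 2
  Position 2 ')': depth becomes 1
  Position 3 ')': depth becomes 0
  Position 4 '(': depth becomes 1
  Position 5 '(': depth becomes 2
  Position 6 '(': depth becomes 3
  Position 7 '(': depth becomes 4
  Position 8 ')': depth becomes 3
  Position 9 '(': depth becomes 4
  Position 10 '(': depth becomes 5
  Position 11 ')': depth becomes 4
  Position 12 ')': depth becomes 3
  Position 13 ')': depth becomes 2
  Position 14 ')': depth becomes 1
  Position 15 ')': depth becomes 0
Maximum depth reached: 5

5


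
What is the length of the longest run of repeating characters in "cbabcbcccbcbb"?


Input: "cbabcbcccbcbb"
Scanning for longest run:
  Position 1 ('b'): new char, reset run to 1
  Position 2 ('a'): new char, reset run to 1
  Position 3 ('b'): new char, reset run to 1
  Position 4 ('c'): new char, reset run to 1
  Position 5 ('b'): new char, reset run to 1
  Position 6 ('c'): new char, reset run to 1
  Position 7 ('c'): continues run of 'c', length=2
  Position 8 ('c'): continues run of 'c', length=3
  Position 9 ('b'): new char, reset run to 1
  Position 10 ('c'): new char, reset run to 1
  Position 11 ('b'): new char, reset run to 1
  Position 12 ('b'): continues run of 'b', length=2
Longest run: 'c' with length 3

3


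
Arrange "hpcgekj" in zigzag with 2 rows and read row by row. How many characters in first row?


Zigzag "hpcgekj" into 2 rows:
Placing characters:
  'h' => row 0
  'p' => row 1
  'c' => row 0
  'g' => row 1
  'e' => row 0
  'k' => row 1
  'j' => row 0
Rows:
  Row 0: "hcej"
  Row 1: "pgk"
First row length: 4

4


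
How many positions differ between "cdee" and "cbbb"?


Comparing "cdee" and "cbbb" position by position:
  Position 0: 'c' vs 'c' => same
  Position 1: 'd' vs 'b' => DIFFER
  Position 2: 'e' vs 'b' => DIFFER
  Position 3: 'e' vs 'b' => DIFFER
Positions that differ: 3

3


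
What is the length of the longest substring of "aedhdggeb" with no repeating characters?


Input: "aedhdggeb"
Sliding window (track last position of each char):
  Position 0 ('a'): window [0,0] length 1 -- new best
  Position 1 ('e'): window [0,1] length 2 -- new best
  Position 2 ('d'): window [0,2] length 3 -- new best
  Position 3 ('h'): window [0,3] length 4 -- new best
  Position 4 ('d'): repeat (last at 2), move window start to 3
  Position 4 ('d'): window [3,4] length 2
  Position 5 ('g'): window [3,5] length 3
  Position 6 ('g'): repeat (last at 5), move window start to 6
  Position 6 ('g'): window [6,6] length 1
  Position 7 ('e'): window [6,7] length 2
  Position 8 ('b'): window [6,8] length 3
Longest substring with no repeats: "aedh" with length 4

4


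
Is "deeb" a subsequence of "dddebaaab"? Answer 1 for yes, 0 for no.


Check if "deeb" is a subsequence of "dddebaaab"
Greedy scan:
  Position 0 ('d'): matches sub[0] = 'd'
  Position 1 ('d'): no match needed
  Position 2 ('d'): no match needed
  Position 3 ('e'): matches sub[1] = 'e'
  Position 4 ('b'): no match needed
  Position 5 ('a'): no match needed
  Position 6 ('a'): no match needed
  Position 7 ('a'): no match needed
  Position 8 ('b'): no match needed
Only matched 2/4 characters => not a subsequence

0


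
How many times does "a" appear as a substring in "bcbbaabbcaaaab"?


Searching for "a" in "bcbbaabbcaaaab"
Scanning each position:
  Position 0: "b" => no
  Position 1: "c" => no
  Position 2: "b" => no
  Position 3: "b" => no
  Position 4: "a" => MATCH
  Position 5: "a" => MATCH
  Position 6: "b" => no
  Position 7: "b" => no
  Position 8: "c" => no
  Position 9: "a" => MATCH
  Position 10: "a" => MATCH
  Position 11: "a" => MATCH
  Position 12: "a" => MATCH
  Position 13: "b" => no
Total occurrences: 6

6


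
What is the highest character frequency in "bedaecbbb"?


Input: bedaecbbb
Character counts:
  'a': 1
  'b': 4
  'c': 1
  'd': 1
  'e': 2
Maximum frequency: 4

4


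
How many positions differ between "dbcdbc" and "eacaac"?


Comparing "dbcdbc" and "eacaac" position by position:
  Position 0: 'd' vs 'e' => DIFFER
  Position 1: 'b' vs 'a' => DIFFER
  Position 2: 'c' vs 'c' => same
  Position 3: 'd' vs 'a' => DIFFER
  Position 4: 'b' vs 'a' => DIFFER
  Position 5: 'c' vs 'c' => same
Positions that differ: 4

4


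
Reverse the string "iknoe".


Input: iknoe
Reading characters right to left:
  Position 4: 'e'
  Position 3: 'o'
  Position 2: 'n'
  Position 1: 'k'
  Position 0: 'i'
Reversed: eonki

eonki


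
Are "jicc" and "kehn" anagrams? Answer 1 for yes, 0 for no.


Strings: "jicc", "kehn"
Sorted first:  ccij
Sorted second: ehkn
Differ at position 0: 'c' vs 'e' => not anagrams

0


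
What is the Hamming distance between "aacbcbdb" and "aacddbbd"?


Comparing "aacbcbdb" and "aacddbbd" position by position:
  Position 0: 'a' vs 'a' => same
  Position 1: 'a' vs 'a' => same
  Position 2: 'c' vs 'c' => same
  Position 3: 'b' vs 'd' => differ
  Position 4: 'c' vs 'd' => differ
  Position 5: 'b' vs 'b' => same
  Position 6: 'd' vs 'b' => differ
  Position 7: 'b' vs 'd' => differ
Total differences (Hamming distance): 4

4


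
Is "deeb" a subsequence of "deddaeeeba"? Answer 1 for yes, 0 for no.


Check if "deeb" is a subsequence of "deddaeeeba"
Greedy scan:
  Position 0 ('d'): matches sub[0] = 'd'
  Position 1 ('e'): matches sub[1] = 'e'
  Position 2 ('d'): no match needed
  Position 3 ('d'): no match needed
  Position 4 ('a'): no match needed
  Position 5 ('e'): matches sub[2] = 'e'
  Position 6 ('e'): no match needed
  Position 7 ('e'): no match needed
  Position 8 ('b'): matches sub[3] = 'b'
  Position 9 ('a'): no match needed
All 4 characters matched => is a subsequence

1


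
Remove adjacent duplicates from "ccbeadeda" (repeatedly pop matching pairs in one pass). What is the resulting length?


Input: ccbeadeda
Stack-based adjacent duplicate removal:
  Read 'c': push. Stack: c
  Read 'c': matches stack top 'c' => pop. Stack: (empty)
  Read 'b': push. Stack: b
  Read 'e': push. Stack: be
  Read 'a': push. Stack: bea
  Read 'd': push. Stack: bead
  Read 'e': push. Stack: beade
  Read 'd': push. Stack: beaded
  Read 'a': push. Stack: beadeda
Final stack: "beadeda" (length 7)

7


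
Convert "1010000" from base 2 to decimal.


Input: "1010000" in base 2
Positional expansion:
  Digit '1' (value 1) x 2^6 = 64
  Digit '0' (value 0) x 2^5 = 0
  Digit '1' (value 1) x 2^4 = 16
  Digit '0' (value 0) x 2^3 = 0
  Digit '0' (value 0) x 2^2 = 0
  Digit '0' (value 0) x 2^1 = 0
  Digit '0' (value 0) x 2^0 = 0
Sum = 80

80


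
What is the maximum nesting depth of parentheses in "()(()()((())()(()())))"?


Input: "()(()()((())()(()())))"
Tracking depth:
  Position 0 '(': depth becomes 1
  Position 1 ')': depth becomes 0
  Position 2 '(': depth becomes 1
  Position 3 '(': depth becomes 2
  Position 4 ')': depth becomes 1
  Position 5 '(': depth becomes 2
  Position 6 ')': depth becomes 1
  Position 7 '(': depth becomes 2
  Position 8 '(': depth becomes 3
  Position 9 '(': depth becomes 4
  Position 10 ')': depth becomes 3
  Position 11 ')': depth becomes 2
  Position 12 '(': depth becomes 3
  Position 13 ')': depth becomes 2
  Position 14 '(': depth becomes 3
  Position 15 '(': depth becomes 4
  Position 16 ')': depth becomes 3
  Position 17 '(': depth becomes 4
  Position 18 ')': depth becomes 3
  Position 19 ')': depth becomes 2
  Position 20 ')': depth becomes 1
  Position 21 ')': depth becomes 0
Maximum depth reached: 4

4


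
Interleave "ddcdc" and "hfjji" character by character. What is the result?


Interleaving "ddcdc" and "hfjji":
  Position 0: 'd' from first, 'h' from second => "dh"
  Position 1: 'd' from first, 'f' from second => "df"
  Position 2: 'c' from first, 'j' from second => "cj"
  Position 3: 'd' from first, 'j' from second => "dj"
  Position 4: 'c' from first, 'i' from second => "ci"
Result: dhdfcjdjci

dhdfcjdjci


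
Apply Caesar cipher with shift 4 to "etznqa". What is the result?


Caesar cipher: shift "etznqa" by 4
  'e' (pos 4) + 4 = pos 8 = 'i'
  't' (pos 19) + 4 = pos 23 = 'x'
  'z' (pos 25) + 4 = pos 3 = 'd'
  'n' (pos 13) + 4 = pos 17 = 'r'
  'q' (pos 16) + 4 = pos 20 = 'u'
  'a' (pos 0) + 4 = pos 4 = 'e'
Result: ixdrue

ixdrue


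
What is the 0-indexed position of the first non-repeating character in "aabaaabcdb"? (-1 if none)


Input: aabaaabcdb
Character frequencies:
  'a': 5
  'b': 3
  'c': 1
  'd': 1
Scanning left to right for freq == 1:
  Position 0 ('a'): freq=5, skip
  Position 1 ('a'): freq=5, skip
  Position 2 ('b'): freq=3, skip
  Position 3 ('a'): freq=5, skip
  Position 4 ('a'): freq=5, skip
  Position 5 ('a'): freq=5, skip
  Position 6 ('b'): freq=3, skip
  Position 7 ('c'): unique! => answer = 7

7


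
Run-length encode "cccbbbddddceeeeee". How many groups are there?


Input: cccbbbddddceeeeee
Scanning for consecutive runs:
  Group 1: 'c' x 3 (positions 0-2)
  Group 2: 'b' x 3 (positions 3-5)
  Group 3: 'd' x 4 (positions 6-9)
  Group 4: 'c' x 1 (positions 10-10)
  Group 5: 'e' x 6 (positions 11-16)
Total groups: 5

5


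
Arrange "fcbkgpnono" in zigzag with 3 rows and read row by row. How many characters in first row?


Zigzag "fcbkgpnono" into 3 rows:
Placing characters:
  'f' => row 0
  'c' => row 1
  'b' => row 2
  'k' => row 1
  'g' => row 0
  'p' => row 1
  'n' => row 2
  'o' => row 1
  'n' => row 0
  'o' => row 1
Rows:
  Row 0: "fgn"
  Row 1: "ckpoo"
  Row 2: "bn"
First row length: 3

3


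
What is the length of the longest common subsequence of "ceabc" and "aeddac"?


LCS of "ceabc" and "aeddac"
DP table:
           a    e    d    d    a    c
      0    0    0    0    0    0    0
  c   0    0    0    0    0    0    1
  e   0    0    1    1    1    1    1
  a   0    1    1    1    1    2    2
  b   0    1    1    1    1    2    2
  c   0    1    1    1    1    2    3
LCS length = dp[5][6] = 3

3


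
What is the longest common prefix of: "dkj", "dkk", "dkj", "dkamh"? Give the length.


Words: dkj, dkk, dkj, dkamh
  Position 0: all 'd' => match
  Position 1: all 'k' => match
  Position 2: ('j', 'k', 'j', 'a') => mismatch, stop
LCP = "dk" (length 2)

2


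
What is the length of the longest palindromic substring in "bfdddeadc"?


Input: "bfdddeadc"
Checking substrings for palindromes:
  [2:5] "ddd" (len 3) => palindrome
  [2:4] "dd" (len 2) => palindrome
  [3:5] "dd" (len 2) => palindrome
Longest palindromic substring: "ddd" with length 3

3


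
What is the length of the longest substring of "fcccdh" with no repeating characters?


Input: "fcccdh"
Sliding window (track last position of each char):
  Position 0 ('f'): window [0,0] length 1 -- new best
  Position 1 ('c'): window [0,1] length 2 -- new best
  Position 2 ('c'): repeat (last at 1), move window start to 2
  Position 2 ('c'): window [2,2] length 1
  Position 3 ('c'): repeat (last at 2), move window start to 3
  Position 3 ('c'): window [3,3] length 1
  Position 4 ('d'): window [3,4] length 2
  Position 5 ('h'): window [3,5] length 3 -- new best
Longest substring with no repeats: "cdh" with length 3

3


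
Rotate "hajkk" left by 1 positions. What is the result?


Input: "hajkk", rotate left by 1
First 1 characters: "h"
Remaining characters: "ajkk"
Concatenate remaining + first: "ajkk" + "h" = "ajkkh"

ajkkh


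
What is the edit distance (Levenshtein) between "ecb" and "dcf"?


Computing edit distance: "ecb" -> "dcf"
DP table:
           d    c    f
      0    1    2    3
  e   1    1    2    3
  c   2    2    1    2
  b   3    3    2    2
Edit distance = dp[3][3] = 2

2


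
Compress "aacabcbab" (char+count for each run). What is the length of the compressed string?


Input: aacabcbab
Runs:
  'a' x 2 => "a2"
  'c' x 1 => "c1"
  'a' x 1 => "a1"
  'b' x 1 => "b1"
  'c' x 1 => "c1"
  'b' x 1 => "b1"
  'a' x 1 => "a1"
  'b' x 1 => "b1"
Compressed: "a2c1a1b1c1b1a1b1"
Compressed length: 16

16


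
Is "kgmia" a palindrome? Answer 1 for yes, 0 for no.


Input: kgmia
Reversed: aimgk
  Compare pos 0 ('k') with pos 4 ('a'): MISMATCH
  Compare pos 1 ('g') with pos 3 ('i'): MISMATCH
Result: not a palindrome

0


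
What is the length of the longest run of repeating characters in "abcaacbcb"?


Input: "abcaacbcb"
Scanning for longest run:
  Position 1 ('b'): new char, reset run to 1
  Position 2 ('c'): new char, reset run to 1
  Position 3 ('a'): new char, reset run to 1
  Position 4 ('a'): continues run of 'a', length=2
  Position 5 ('c'): new char, reset run to 1
  Position 6 ('b'): new char, reset run to 1
  Position 7 ('c'): new char, reset run to 1
  Position 8 ('b'): new char, reset run to 1
Longest run: 'a' with length 2

2


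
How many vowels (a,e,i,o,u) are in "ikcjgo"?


Input: ikcjgo
Checking each character:
  'i' at position 0: vowel (running total: 1)
  'k' at position 1: consonant
  'c' at position 2: consonant
  'j' at position 3: consonant
  'g' at position 4: consonant
  'o' at position 5: vowel (running total: 2)
Total vowels: 2

2


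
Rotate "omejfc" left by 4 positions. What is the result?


Input: "omejfc", rotate left by 4
First 4 characters: "omej"
Remaining characters: "fc"
Concatenate remaining + first: "fc" + "omej" = "fcomej"

fcomej


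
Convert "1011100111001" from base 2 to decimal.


Input: "1011100111001" in base 2
Positional expansion:
  Digit '1' (value 1) x 2^12 = 4096
  Digit '0' (value 0) x 2^11 = 0
  Digit '1' (value 1) x 2^10 = 1024
  Digit '1' (value 1) x 2^9 = 512
  Digit '1' (value 1) x 2^8 = 256
  Digit '0' (value 0) x 2^7 = 0
  Digit '0' (value 0) x 2^6 = 0
  Digit '1' (value 1) x 2^5 = 32
  Digit '1' (value 1) x 2^4 = 16
  Digit '1' (value 1) x 2^3 = 8
  Digit '0' (value 0) x 2^2 = 0
  Digit '0' (value 0) x 2^1 = 0
  Digit '1' (value 1) x 2^0 = 1
Sum = 5945

5945


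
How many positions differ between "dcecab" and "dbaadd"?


Comparing "dcecab" and "dbaadd" position by position:
  Position 0: 'd' vs 'd' => same
  Position 1: 'c' vs 'b' => DIFFER
  Position 2: 'e' vs 'a' => DIFFER
  Position 3: 'c' vs 'a' => DIFFER
  Position 4: 'a' vs 'd' => DIFFER
  Position 5: 'b' vs 'd' => DIFFER
Positions that differ: 5

5


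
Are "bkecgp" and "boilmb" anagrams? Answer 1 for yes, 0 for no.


Strings: "bkecgp", "boilmb"
Sorted first:  bcegkp
Sorted second: bbilmo
Differ at position 1: 'c' vs 'b' => not anagrams

0


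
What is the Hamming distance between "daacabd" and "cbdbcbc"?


Comparing "daacabd" and "cbdbcbc" position by position:
  Position 0: 'd' vs 'c' => differ
  Position 1: 'a' vs 'b' => differ
  Position 2: 'a' vs 'd' => differ
  Position 3: 'c' vs 'b' => differ
  Position 4: 'a' vs 'c' => differ
  Position 5: 'b' vs 'b' => same
  Position 6: 'd' vs 'c' => differ
Total differences (Hamming distance): 6

6


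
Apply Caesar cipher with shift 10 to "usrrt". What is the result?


Caesar cipher: shift "usrrt" by 10
  'u' (pos 20) + 10 = pos 4 = 'e'
  's' (pos 18) + 10 = pos 2 = 'c'
  'r' (pos 17) + 10 = pos 1 = 'b'
  'r' (pos 17) + 10 = pos 1 = 'b'
  't' (pos 19) + 10 = pos 3 = 'd'
Result: ecbbd

ecbbd


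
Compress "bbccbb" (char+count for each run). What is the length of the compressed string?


Input: bbccbb
Runs:
  'b' x 2 => "b2"
  'c' x 2 => "c2"
  'b' x 2 => "b2"
Compressed: "b2c2b2"
Compressed length: 6

6


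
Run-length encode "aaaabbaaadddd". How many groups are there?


Input: aaaabbaaadddd
Scanning for consecutive runs:
  Group 1: 'a' x 4 (positions 0-3)
  Group 2: 'b' x 2 (positions 4-5)
  Group 3: 'a' x 3 (positions 6-8)
  Group 4: 'd' x 4 (positions 9-12)
Total groups: 4

4


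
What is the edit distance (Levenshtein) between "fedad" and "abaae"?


Computing edit distance: "fedad" -> "abaae"
DP table:
           a    b    a    a    e
      0    1    2    3    4    5
  f   1    1    2    3    4    5
  e   2    2    2    3    4    4
  d   3    3    3    3    4    5
  a   4    3    4    3    3    4
  d   5    4    4    4    4    4
Edit distance = dp[5][5] = 4

4


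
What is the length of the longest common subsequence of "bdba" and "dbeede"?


LCS of "bdba" and "dbeede"
DP table:
           d    b    e    e    d    e
      0    0    0    0    0    0    0
  b   0    0    1    1    1    1    1
  d   0    1    1    1    1    2    2
  b   0    1    2    2    2    2    2
  a   0    1    2    2    2    2    2
LCS length = dp[4][6] = 2

2


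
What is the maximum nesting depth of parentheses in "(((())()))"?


Input: "(((())()))"
Tracking depth:
  Position 0 '(': depth becomes 1
  Position 1 '(': depth becomes 2
  Position 2 '(': depth becomes 3
  Position 3 '(': depth becomes 4
  Position 4 ')': depth becomes 3
  Position 5 ')': depth becomes 2
  Position 6 '(': depth becomes 3
  Position 7 ')': depth becomes 2
  Position 8 ')': depth becomes 1
  Position 9 ')': depth becomes 0
Maximum depth reached: 4

4


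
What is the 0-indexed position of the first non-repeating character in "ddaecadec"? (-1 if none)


Input: ddaecadec
Character frequencies:
  'a': 2
  'c': 2
  'd': 3
  'e': 2
Scanning left to right for freq == 1:
  Position 0 ('d'): freq=3, skip
  Position 1 ('d'): freq=3, skip
  Position 2 ('a'): freq=2, skip
  Position 3 ('e'): freq=2, skip
  Position 4 ('c'): freq=2, skip
  Position 5 ('a'): freq=2, skip
  Position 6 ('d'): freq=3, skip
  Position 7 ('e'): freq=2, skip
  Position 8 ('c'): freq=2, skip
  No unique character found => answer = -1

-1


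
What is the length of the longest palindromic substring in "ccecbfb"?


Input: "ccecbfb"
Checking substrings for palindromes:
  [1:4] "cec" (len 3) => palindrome
  [4:7] "bfb" (len 3) => palindrome
  [0:2] "cc" (len 2) => palindrome
Longest palindromic substring: "cec" with length 3

3


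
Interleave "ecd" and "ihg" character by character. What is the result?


Interleaving "ecd" and "ihg":
  Position 0: 'e' from first, 'i' from second => "ei"
  Position 1: 'c' from first, 'h' from second => "ch"
  Position 2: 'd' from first, 'g' from second => "dg"
Result: eichdg

eichdg


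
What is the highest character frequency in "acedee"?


Input: acedee
Character counts:
  'a': 1
  'c': 1
  'd': 1
  'e': 3
Maximum frequency: 3

3


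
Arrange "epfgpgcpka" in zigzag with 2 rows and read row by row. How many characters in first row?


Zigzag "epfgpgcpka" into 2 rows:
Placing characters:
  'e' => row 0
  'p' => row 1
  'f' => row 0
  'g' => row 1
  'p' => row 0
  'g' => row 1
  'c' => row 0
  'p' => row 1
  'k' => row 0
  'a' => row 1
Rows:
  Row 0: "efpck"
  Row 1: "pggpa"
First row length: 5

5


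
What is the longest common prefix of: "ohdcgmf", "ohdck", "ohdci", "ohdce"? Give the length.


Words: ohdcgmf, ohdck, ohdci, ohdce
  Position 0: all 'o' => match
  Position 1: all 'h' => match
  Position 2: all 'd' => match
  Position 3: all 'c' => match
  Position 4: ('g', 'k', 'i', 'e') => mismatch, stop
LCP = "ohdc" (length 4)

4


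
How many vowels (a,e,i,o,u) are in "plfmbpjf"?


Input: plfmbpjf
Checking each character:
  'p' at position 0: consonant
  'l' at position 1: consonant
  'f' at position 2: consonant
  'm' at position 3: consonant
  'b' at position 4: consonant
  'p' at position 5: consonant
  'j' at position 6: consonant
  'f' at position 7: consonant
Total vowels: 0

0


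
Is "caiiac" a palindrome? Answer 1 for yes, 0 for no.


Input: caiiac
Reversed: caiiac
  Compare pos 0 ('c') with pos 5 ('c'): match
  Compare pos 1 ('a') with pos 4 ('a'): match
  Compare pos 2 ('i') with pos 3 ('i'): match
Result: palindrome

1


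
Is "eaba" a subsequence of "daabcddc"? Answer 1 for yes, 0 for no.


Check if "eaba" is a subsequence of "daabcddc"
Greedy scan:
  Position 0 ('d'): no match needed
  Position 1 ('a'): no match needed
  Position 2 ('a'): no match needed
  Position 3 ('b'): no match needed
  Position 4 ('c'): no match needed
  Position 5 ('d'): no match needed
  Position 6 ('d'): no match needed
  Position 7 ('c'): no match needed
Only matched 0/4 characters => not a subsequence

0


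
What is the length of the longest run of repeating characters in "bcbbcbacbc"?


Input: "bcbbcbacbc"
Scanning for longest run:
  Position 1 ('c'): new char, reset run to 1
  Position 2 ('b'): new char, reset run to 1
  Position 3 ('b'): continues run of 'b', length=2
  Position 4 ('c'): new char, reset run to 1
  Position 5 ('b'): new char, reset run to 1
  Position 6 ('a'): new char, reset run to 1
  Position 7 ('c'): new char, reset run to 1
  Position 8 ('b'): new char, reset run to 1
  Position 9 ('c'): new char, reset run to 1
Longest run: 'b' with length 2

2


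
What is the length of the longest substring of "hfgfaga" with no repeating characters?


Input: "hfgfaga"
Sliding window (track last position of each char):
  Position 0 ('h'): window [0,0] length 1 -- new best
  Position 1 ('f'): window [0,1] length 2 -- new best
  Position 2 ('g'): window [0,2] length 3 -- new best
  Position 3 ('f'): repeat (last at 1), move window start to 2
  Position 3 ('f'): window [2,3] length 2
  Position 4 ('a'): window [2,4] length 3
  Position 5 ('g'): repeat (last at 2), move window start to 3
  Position 5 ('g'): window [3,5] length 3
  Position 6 ('a'): repeat (last at 4), move window start to 5
  Position 6 ('a'): window [5,6] length 2
Longest substring with no repeats: "hfg" with length 3

3


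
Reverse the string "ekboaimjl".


Input: ekboaimjl
Reading characters right to left:
  Position 8: 'l'
  Position 7: 'j'
  Position 6: 'm'
  Position 5: 'i'
  Position 4: 'a'
  Position 3: 'o'
  Position 2: 'b'
  Position 1: 'k'
  Position 0: 'e'
Reversed: ljmiaobke

ljmiaobke


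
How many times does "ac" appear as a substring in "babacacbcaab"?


Searching for "ac" in "babacacbcaab"
Scanning each position:
  Position 0: "ba" => no
  Position 1: "ab" => no
  Position 2: "ba" => no
  Position 3: "ac" => MATCH
  Position 4: "ca" => no
  Position 5: "ac" => MATCH
  Position 6: "cb" => no
  Position 7: "bc" => no
  Position 8: "ca" => no
  Position 9: "aa" => no
  Position 10: "ab" => no
Total occurrences: 2

2


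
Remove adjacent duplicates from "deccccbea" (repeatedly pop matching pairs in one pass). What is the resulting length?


Input: deccccbea
Stack-based adjacent duplicate removal:
  Read 'd': push. Stack: d
  Read 'e': push. Stack: de
  Read 'c': push. Stack: dec
  Read 'c': matches stack top 'c' => pop. Stack: de
  Read 'c': push. Stack: dec
  Read 'c': matches stack top 'c' => pop. Stack: de
  Read 'b': push. Stack: deb
  Read 'e': push. Stack: debe
  Read 'a': push. Stack: debea
Final stack: "debea" (length 5)

5


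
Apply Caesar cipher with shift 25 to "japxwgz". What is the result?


Caesar cipher: shift "japxwgz" by 25
  'j' (pos 9) + 25 = pos 8 = 'i'
  'a' (pos 0) + 25 = pos 25 = 'z'
  'p' (pos 15) + 25 = pos 14 = 'o'
  'x' (pos 23) + 25 = pos 22 = 'w'
  'w' (pos 22) + 25 = pos 21 = 'v'
  'g' (pos 6) + 25 = pos 5 = 'f'
  'z' (pos 25) + 25 = pos 24 = 'y'
Result: izowvfy

izowvfy


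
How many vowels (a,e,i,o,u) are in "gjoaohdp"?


Input: gjoaohdp
Checking each character:
  'g' at position 0: consonant
  'j' at position 1: consonant
  'o' at position 2: vowel (running total: 1)
  'a' at position 3: vowel (running total: 2)
  'o' at position 4: vowel (running total: 3)
  'h' at position 5: consonant
  'd' at position 6: consonant
  'p' at position 7: consonant
Total vowels: 3

3


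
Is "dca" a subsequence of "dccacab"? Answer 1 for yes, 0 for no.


Check if "dca" is a subsequence of "dccacab"
Greedy scan:
  Position 0 ('d'): matches sub[0] = 'd'
  Position 1 ('c'): matches sub[1] = 'c'
  Position 2 ('c'): no match needed
  Position 3 ('a'): matches sub[2] = 'a'
  Position 4 ('c'): no match needed
  Position 5 ('a'): no match needed
  Position 6 ('b'): no match needed
All 3 characters matched => is a subsequence

1


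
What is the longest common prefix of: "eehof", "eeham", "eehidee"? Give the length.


Words: eehof, eeham, eehidee
  Position 0: all 'e' => match
  Position 1: all 'e' => match
  Position 2: all 'h' => match
  Position 3: ('o', 'a', 'i') => mismatch, stop
LCP = "eeh" (length 3)

3


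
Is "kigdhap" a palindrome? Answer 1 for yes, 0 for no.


Input: kigdhap
Reversed: pahdgik
  Compare pos 0 ('k') with pos 6 ('p'): MISMATCH
  Compare pos 1 ('i') with pos 5 ('a'): MISMATCH
  Compare pos 2 ('g') with pos 4 ('h'): MISMATCH
Result: not a palindrome

0


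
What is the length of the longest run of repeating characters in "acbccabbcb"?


Input: "acbccabbcb"
Scanning for longest run:
  Position 1 ('c'): new char, reset run to 1
  Position 2 ('b'): new char, reset run to 1
  Position 3 ('c'): new char, reset run to 1
  Position 4 ('c'): continues run of 'c', length=2
  Position 5 ('a'): new char, reset run to 1
  Position 6 ('b'): new char, reset run to 1
  Position 7 ('b'): continues run of 'b', length=2
  Position 8 ('c'): new char, reset run to 1
  Position 9 ('b'): new char, reset run to 1
Longest run: 'c' with length 2

2


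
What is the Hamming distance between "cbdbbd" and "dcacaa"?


Comparing "cbdbbd" and "dcacaa" position by position:
  Position 0: 'c' vs 'd' => differ
  Position 1: 'b' vs 'c' => differ
  Position 2: 'd' vs 'a' => differ
  Position 3: 'b' vs 'c' => differ
  Position 4: 'b' vs 'a' => differ
  Position 5: 'd' vs 'a' => differ
Total differences (Hamming distance): 6

6


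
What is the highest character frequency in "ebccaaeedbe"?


Input: ebccaaeedbe
Character counts:
  'a': 2
  'b': 2
  'c': 2
  'd': 1
  'e': 4
Maximum frequency: 4

4


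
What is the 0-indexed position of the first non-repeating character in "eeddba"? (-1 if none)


Input: eeddba
Character frequencies:
  'a': 1
  'b': 1
  'd': 2
  'e': 2
Scanning left to right for freq == 1:
  Position 0 ('e'): freq=2, skip
  Position 1 ('e'): freq=2, skip
  Position 2 ('d'): freq=2, skip
  Position 3 ('d'): freq=2, skip
  Position 4 ('b'): unique! => answer = 4

4


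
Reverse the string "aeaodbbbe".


Input: aeaodbbbe
Reading characters right to left:
  Position 8: 'e'
  Position 7: 'b'
  Position 6: 'b'
  Position 5: 'b'
  Position 4: 'd'
  Position 3: 'o'
  Position 2: 'a'
  Position 1: 'e'
  Position 0: 'a'
Reversed: ebbbdoaea

ebbbdoaea


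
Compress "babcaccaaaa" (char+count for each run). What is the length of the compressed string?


Input: babcaccaaaa
Runs:
  'b' x 1 => "b1"
  'a' x 1 => "a1"
  'b' x 1 => "b1"
  'c' x 1 => "c1"
  'a' x 1 => "a1"
  'c' x 2 => "c2"
  'a' x 4 => "a4"
Compressed: "b1a1b1c1a1c2a4"
Compressed length: 14

14


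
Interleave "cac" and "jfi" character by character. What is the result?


Interleaving "cac" and "jfi":
  Position 0: 'c' from first, 'j' from second => "cj"
  Position 1: 'a' from first, 'f' from second => "af"
  Position 2: 'c' from first, 'i' from second => "ci"
Result: cjafci

cjafci


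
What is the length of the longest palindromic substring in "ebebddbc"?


Input: "ebebddbc"
Checking substrings for palindromes:
  [3:7] "bddb" (len 4) => palindrome
  [0:3] "ebe" (len 3) => palindrome
  [1:4] "beb" (len 3) => palindrome
  [4:6] "dd" (len 2) => palindrome
Longest palindromic substring: "bddb" with length 4

4


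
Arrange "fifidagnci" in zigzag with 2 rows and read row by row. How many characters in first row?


Zigzag "fifidagnci" into 2 rows:
Placing characters:
  'f' => row 0
  'i' => row 1
  'f' => row 0
  'i' => row 1
  'd' => row 0
  'a' => row 1
  'g' => row 0
  'n' => row 1
  'c' => row 0
  'i' => row 1
Rows:
  Row 0: "ffdgc"
  Row 1: "iiani"
First row length: 5

5


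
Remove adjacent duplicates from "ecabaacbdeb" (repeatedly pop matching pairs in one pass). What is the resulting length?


Input: ecabaacbdeb
Stack-based adjacent duplicate removal:
  Read 'e': push. Stack: e
  Read 'c': push. Stack: ec
  Read 'a': push. Stack: eca
  Read 'b': push. Stack: ecab
  Read 'a': push. Stack: ecaba
  Read 'a': matches stack top 'a' => pop. Stack: ecab
  Read 'c': push. Stack: ecabc
  Read 'b': push. Stack: ecabcb
  Read 'd': push. Stack: ecabcbd
  Read 'e': push. Stack: ecabcbde
  Read 'b': push. Stack: ecabcbdeb
Final stack: "ecabcbdeb" (length 9)

9


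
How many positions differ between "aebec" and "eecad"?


Comparing "aebec" and "eecad" position by position:
  Position 0: 'a' vs 'e' => DIFFER
  Position 1: 'e' vs 'e' => same
  Position 2: 'b' vs 'c' => DIFFER
  Position 3: 'e' vs 'a' => DIFFER
  Position 4: 'c' vs 'd' => DIFFER
Positions that differ: 4

4
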